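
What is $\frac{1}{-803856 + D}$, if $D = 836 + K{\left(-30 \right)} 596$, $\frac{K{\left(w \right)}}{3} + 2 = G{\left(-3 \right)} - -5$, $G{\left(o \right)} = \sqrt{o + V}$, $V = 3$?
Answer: $- \frac{1}{797656} \approx -1.2537 \cdot 10^{-6}$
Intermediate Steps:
$G{\left(o \right)} = \sqrt{3 + o}$ ($G{\left(o \right)} = \sqrt{o + 3} = \sqrt{3 + o}$)
$K{\left(w \right)} = 9$ ($K{\left(w \right)} = -6 + 3 \left(\sqrt{3 - 3} - -5\right) = -6 + 3 \left(\sqrt{0} + 5\right) = -6 + 3 \left(0 + 5\right) = -6 + 3 \cdot 5 = -6 + 15 = 9$)
$D = 6200$ ($D = 836 + 9 \cdot 596 = 836 + 5364 = 6200$)
$\frac{1}{-803856 + D} = \frac{1}{-803856 + 6200} = \frac{1}{-797656} = - \frac{1}{797656}$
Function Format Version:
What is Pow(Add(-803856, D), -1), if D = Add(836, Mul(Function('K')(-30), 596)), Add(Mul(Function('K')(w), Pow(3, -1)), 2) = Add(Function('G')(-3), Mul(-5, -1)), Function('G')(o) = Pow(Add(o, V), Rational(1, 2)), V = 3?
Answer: Rational(-1, 797656) ≈ -1.2537e-6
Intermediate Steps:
Function('G')(o) = Pow(Add(3, o), Rational(1, 2)) (Function('G')(o) = Pow(Add(o, 3), Rational(1, 2)) = Pow(Add(3, o), Rational(1, 2)))
Function('K')(w) = 9 (Function('K')(w) = Add(-6, Mul(3, Add(Pow(Add(3, -3), Rational(1, 2)), Mul(-5, -1)))) = Add(-6, Mul(3, Add(Pow(0, Rational(1, 2)), 5))) = Add(-6, Mul(3, Add(0, 5))) = Add(-6, Mul(3, 5)) = Add(-6, 15) = 9)
D = 6200 (D = Add(836, Mul(9, 596)) = Add(836, 5364) = 6200)
Pow(Add(-803856, D), -1) = Pow(Add(-803856, 6200), -1) = Pow(-797656, -1) = Rational(-1, 797656)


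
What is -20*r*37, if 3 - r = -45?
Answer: -35520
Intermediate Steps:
r = 48 (r = 3 - 1*(-45) = 3 + 45 = 48)
-20*r*37 = -20*48*37 = -960*37 = -35520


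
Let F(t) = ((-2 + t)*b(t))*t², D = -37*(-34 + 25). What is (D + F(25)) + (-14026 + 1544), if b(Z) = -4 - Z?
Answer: -429024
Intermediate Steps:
D = 333 (D = -37*(-9) = 333)
F(t) = t²*(-4 - t)*(-2 + t) (F(t) = ((-2 + t)*(-4 - t))*t² = ((-4 - t)*(-2 + t))*t² = t²*(-4 - t)*(-2 + t))
(D + F(25)) + (-14026 + 1544) = (333 - 1*25²*(-2 + 25)*(4 + 25)) + (-14026 + 1544) = (333 - 1*625*23*29) - 12482 = (333 - 416875) - 12482 = -416542 - 12482 = -429024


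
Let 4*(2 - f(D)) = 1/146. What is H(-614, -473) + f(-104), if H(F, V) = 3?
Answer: 2919/584 ≈ 4.9983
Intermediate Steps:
f(D) = 1167/584 (f(D) = 2 - ¼/146 = 2 - ¼*1/146 = 2 - 1/584 = 1167/584)
H(-614, -473) + f(-104) = 3 + 1167/584 = 2919/584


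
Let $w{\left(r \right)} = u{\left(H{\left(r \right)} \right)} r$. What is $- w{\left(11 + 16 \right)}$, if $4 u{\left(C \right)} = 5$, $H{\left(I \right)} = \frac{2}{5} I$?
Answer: $- \frac{135}{4} \approx -33.75$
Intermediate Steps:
$H{\left(I \right)} = \frac{2 I}{5}$ ($H{\left(I \right)} = 2 \cdot \frac{1}{5} I = \frac{2 I}{5}$)
$u{\left(C \right)} = \frac{5}{4}$ ($u{\left(C \right)} = \frac{1}{4} \cdot 5 = \frac{5}{4}$)
$w{\left(r \right)} = \frac{5 r}{4}$
$- w{\left(11 + 16 \right)} = - \frac{5 \left(11 + 16\right)}{4} = - \frac{5 \cdot 27}{4} = \left(-1\right) \frac{135}{4} = - \frac{135}{4}$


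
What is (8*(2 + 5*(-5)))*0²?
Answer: 0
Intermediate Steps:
(8*(2 + 5*(-5)))*0² = (8*(2 - 25))*0 = (8*(-23))*0 = -184*0 = 0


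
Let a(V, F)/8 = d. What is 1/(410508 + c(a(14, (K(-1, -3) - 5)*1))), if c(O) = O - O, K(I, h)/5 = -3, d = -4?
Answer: 1/410508 ≈ 2.4360e-6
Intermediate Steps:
K(I, h) = -15 (K(I, h) = 5*(-3) = -15)
a(V, F) = -32 (a(V, F) = 8*(-4) = -32)
c(O) = 0
1/(410508 + c(a(14, (K(-1, -3) - 5)*1))) = 1/(410508 + 0) = 1/410508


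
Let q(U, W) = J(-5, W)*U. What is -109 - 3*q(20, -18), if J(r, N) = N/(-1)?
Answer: -1189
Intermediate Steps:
J(r, N) = -N (J(r, N) = N*(-1) = -N)
q(U, W) = -U*W (q(U, W) = (-W)*U = -U*W)
-109 - 3*q(20, -18) = -109 - (-3)*20*(-18) = -109 - 3*360 = -109 - 1080 = -1189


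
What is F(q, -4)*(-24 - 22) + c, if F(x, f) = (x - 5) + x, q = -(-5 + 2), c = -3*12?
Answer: -82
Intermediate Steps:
c = -36
q = 3 (q = -1*(-3) = 3)
F(x, f) = -5 + 2*x (F(x, f) = (-5 + x) + x = -5 + 2*x)
F(q, -4)*(-24 - 22) + c = (-5 + 2*3)*(-24 - 22) - 36 = (-5 + 6)*(-46) - 36 = 1*(-46) - 36 = -46 - 36 = -82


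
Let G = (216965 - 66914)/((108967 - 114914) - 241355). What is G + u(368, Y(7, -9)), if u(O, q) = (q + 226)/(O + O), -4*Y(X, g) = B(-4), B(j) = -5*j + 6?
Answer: -1701659/5515584 ≈ -0.30852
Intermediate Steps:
B(j) = 6 - 5*j
Y(X, g) = -13/2 (Y(X, g) = -(6 - 5*(-4))/4 = -(6 + 20)/4 = -1/4*26 = -13/2)
u(O, q) = (226 + q)/(2*O) (u(O, q) = (226 + q)/((2*O)) = (226 + q)*(1/(2*O)) = (226 + q)/(2*O))
G = -4547/7494 (G = 150051/(-5947 - 241355) = 150051/(-247302) = 150051*(-1/247302) = -4547/7494 ≈ -0.60675)
G + u(368, Y(7, -9)) = -4547/7494 + (1/2)*(226 - 13/2)/368 = -4547/7494 + (1/2)*(1/368)*(439/2) = -4547/7494 + 439/1472 = -1701659/5515584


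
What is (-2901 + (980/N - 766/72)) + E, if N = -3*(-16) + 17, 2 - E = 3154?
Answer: -2830727/468 ≈ -6048.6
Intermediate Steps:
E = -3152 (E = 2 - 1*3154 = 2 - 3154 = -3152)
N = 65 (N = 48 + 17 = 65)
(-2901 + (980/N - 766/72)) + E = (-2901 + (980/65 - 766/72)) - 3152 = (-2901 + (980*(1/65) - 766*1/72)) - 3152 = (-2901 + (196/13 - 383/36)) - 3152 = (-2901 + 2077/468) - 3152 = -1355591/468 - 3152 = -2830727/468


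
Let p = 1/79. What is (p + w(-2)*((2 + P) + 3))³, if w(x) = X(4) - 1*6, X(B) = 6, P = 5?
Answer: 1/493039 ≈ 2.0282e-6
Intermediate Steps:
p = 1/79 ≈ 0.012658
w(x) = 0 (w(x) = 6 - 1*6 = 6 - 6 = 0)
(p + w(-2)*((2 + P) + 3))³ = (1/79 + 0*((2 + 5) + 3))³ = (1/79 + 0*(7 + 3))³ = (1/79 + 0*10)³ = (1/79 + 0)³ = (1/79)³ = 1/493039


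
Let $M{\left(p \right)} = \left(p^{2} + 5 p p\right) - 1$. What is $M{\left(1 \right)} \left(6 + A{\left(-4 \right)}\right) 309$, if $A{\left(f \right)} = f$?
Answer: $3090$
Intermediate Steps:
$M{\left(p \right)} = -1 + 6 p^{2}$ ($M{\left(p \right)} = \left(p^{2} + 5 p^{2}\right) - 1 = 6 p^{2} - 1 = -1 + 6 p^{2}$)
$M{\left(1 \right)} \left(6 + A{\left(-4 \right)}\right) 309 = \left(-1 + 6 \cdot 1^{2}\right) \left(6 - 4\right) 309 = \left(-1 + 6 \cdot 1\right) 2 \cdot 309 = \left(-1 + 6\right) 2 \cdot 309 = 5 \cdot 2 \cdot 309 = 10 \cdot 309 = 3090$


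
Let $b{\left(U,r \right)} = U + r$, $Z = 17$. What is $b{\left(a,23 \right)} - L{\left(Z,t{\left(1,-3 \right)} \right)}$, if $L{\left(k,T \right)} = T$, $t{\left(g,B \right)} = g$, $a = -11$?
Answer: $11$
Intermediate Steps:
$b{\left(a,23 \right)} - L{\left(Z,t{\left(1,-3 \right)} \right)} = \left(-11 + 23\right) - 1 = 12 - 1 = 11$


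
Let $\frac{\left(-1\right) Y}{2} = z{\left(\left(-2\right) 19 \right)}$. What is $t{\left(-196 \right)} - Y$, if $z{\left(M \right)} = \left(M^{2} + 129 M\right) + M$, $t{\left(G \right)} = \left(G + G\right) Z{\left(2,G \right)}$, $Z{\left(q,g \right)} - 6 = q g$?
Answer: $144320$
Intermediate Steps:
$Z{\left(q,g \right)} = 6 + g q$ ($Z{\left(q,g \right)} = 6 + q g = 6 + g q$)
$t{\left(G \right)} = 2 G \left(6 + 2 G\right)$ ($t{\left(G \right)} = \left(G + G\right) \left(6 + G 2\right) = 2 G \left(6 + 2 G\right)$)
$z{\left(M \right)} = M^{2} + 130 M$
$Y = 6992$ ($Y = - 2 \left(-2\right) 19 \left(130 - 38\right) = - 2 \left(- 38 \left(130 - 38\right)\right) = - 2 \left(\left(-38\right) 92\right) = \left(-2\right) \left(-3496\right) = 6992$)
$t{\left(-196 \right)} - Y = 4 \left(-196\right) \left(3 - 196\right) - 6992 = 4 \left(-196\right) \left(-193\right) - 6992 = 151312 - 6992 = 144320$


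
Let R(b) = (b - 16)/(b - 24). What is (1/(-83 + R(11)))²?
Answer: 169/1153476 ≈ 0.00014651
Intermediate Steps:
R(b) = (-16 + b)/(-24 + b)
(1/(-83 + R(11)))² = (1/(-83 + (-16 + 11)/(-24 + 11)))² = (1/(-83 - 5/(-13)))² = (1/(-83 - 1/13*(-5)))² = (1/(-83 + 5/13))² = (1/(-1074/13))² = (-13/1074)² = 169/1153476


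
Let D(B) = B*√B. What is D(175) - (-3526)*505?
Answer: 1780630 + 875*√7 ≈ 1.7829e+6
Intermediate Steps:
D(B) = B^(3/2)
D(175) - (-3526)*505 = 175^(3/2) - (-3526)*505 = 875*√7 - 1*(-1780630) = 875*√7 + 1780630 = 1780630 + 875*√7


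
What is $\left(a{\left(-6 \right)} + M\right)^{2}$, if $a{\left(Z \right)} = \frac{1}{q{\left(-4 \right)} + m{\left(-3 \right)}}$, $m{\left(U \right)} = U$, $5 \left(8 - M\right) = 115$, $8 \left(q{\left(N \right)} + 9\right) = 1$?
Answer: $\frac{2053489}{9025} \approx 227.53$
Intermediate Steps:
$q{\left(N \right)} = - \frac{71}{8}$ ($q{\left(N \right)} = -9 + \frac{1}{8} \cdot 1 = -9 + \frac{1}{8} = - \frac{71}{8}$)
$M = -15$ ($M = 8 - 23 = -15$)
$a{\left(Z \right)} = - \frac{8}{95}$ ($a{\left(Z \right)} = \frac{1}{- \frac{71}{8} - 3} = \frac{1}{- \frac{95}{8}} = - \frac{8}{95}$)
$\left(a{\left(-6 \right)} + M\right)^{2} = \left(- \frac{8}{95} - 15\right)^{2} = \left(- \frac{1433}{95}\right)^{2} = \frac{2053489}{9025}$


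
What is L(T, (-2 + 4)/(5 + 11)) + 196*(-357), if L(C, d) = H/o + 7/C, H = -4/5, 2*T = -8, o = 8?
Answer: -1399477/20 ≈ -69974.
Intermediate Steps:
T = -4 (T = (½)*(-8) = -4)
H = -⅘ (H = -4*⅕ = -⅘ ≈ -0.80000)
L(C, d) = -⅒ + 7/C (L(C, d) = -⅘/8 + 7/C = -⅘*⅛ + 7/C = -⅒ + 7/C)
L(T, (-2 + 4)/(5 + 11)) + 196*(-357) = (⅒)*(70 - 1*(-4))/(-4) + 196*(-357) = (⅒)*(-¼)*(70 + 4) - 69972 = (⅒)*(-¼)*74 - 69972 = -37/20 - 69972 = -1399477/20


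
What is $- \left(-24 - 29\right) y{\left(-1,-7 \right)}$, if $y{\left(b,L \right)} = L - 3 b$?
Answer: $-212$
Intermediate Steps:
$- \left(-24 - 29\right) y{\left(-1,-7 \right)} = - \left(-24 - 29\right) \left(-7 - -3\right) = - \left(-53\right) \left(-7 + 3\right) = - \left(-53\right) \left(-4\right) = \left(-1\right) 212 = -212$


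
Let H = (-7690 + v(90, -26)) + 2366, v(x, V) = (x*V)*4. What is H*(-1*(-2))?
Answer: -29368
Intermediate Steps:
v(x, V) = 4*V*x (v(x, V) = (V*x)*4 = 4*V*x)
H = -14684 (H = (-7690 + 4*(-26)*90) + 2366 = (-7690 - 9360) + 2366 = -17050 + 2366 = -14684)
H*(-1*(-2)) = -(-14684)*(-2) = -14684*2 = -29368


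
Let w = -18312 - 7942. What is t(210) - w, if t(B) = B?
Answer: 26464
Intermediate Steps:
w = -26254
t(210) - w = 210 - 1*(-26254) = 210 + 26254 = 26464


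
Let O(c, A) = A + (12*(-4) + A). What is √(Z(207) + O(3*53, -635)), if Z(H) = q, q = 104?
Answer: I*√1214 ≈ 34.843*I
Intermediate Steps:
O(c, A) = -48 + 2*A (O(c, A) = A + (-48 + A) = -48 + 2*A)
Z(H) = 104
√(Z(207) + O(3*53, -635)) = √(104 + (-48 + 2*(-635))) = √(104 + (-48 - 1270)) = √(104 - 1318) = √(-1214) = I*√1214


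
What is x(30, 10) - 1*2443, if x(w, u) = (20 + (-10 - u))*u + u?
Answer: -2433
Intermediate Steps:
x(w, u) = u + u*(10 - u) (x(w, u) = (10 - u)*u + u = u*(10 - u) + u = u + u*(10 - u))
x(30, 10) - 1*2443 = 10*(11 - 1*10) - 1*2443 = 10*(11 - 10) - 2443 = 10*1 - 2443 = 10 - 2443 = -2433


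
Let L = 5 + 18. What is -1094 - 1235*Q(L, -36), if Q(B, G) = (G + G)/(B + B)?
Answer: 19298/23 ≈ 839.04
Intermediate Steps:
L = 23
Q(B, G) = G/B (Q(B, G) = (2*G)/((2*B)) = (2*G)*(1/(2*B)) = G/B)
-1094 - 1235*Q(L, -36) = -1094 - (-44460)/23 = -1094 - 1235*(-36/23) = -1094 + 44460/23 = 19298/23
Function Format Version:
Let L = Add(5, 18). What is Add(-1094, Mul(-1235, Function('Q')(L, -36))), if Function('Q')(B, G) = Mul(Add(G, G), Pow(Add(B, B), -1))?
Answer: Rational(19298, 23) ≈ 839.04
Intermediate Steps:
L = 23
Function('Q')(B, G) = Mul(G, Pow(B, -1)) (Function('Q')(B, G) = Mul(Mul(2, G), Pow(Mul(2, B), -1)) = Mul(Mul(2, G), Mul(Rational(1, 2), Pow(B, -1))) = Mul(G, Pow(B, -1)))
Add(-1094, Mul(-1235, Function('Q')(L, -36))) = Add(-1094, Mul(-1235, Mul(-36, Pow(23, -1)))) = Add(-1094, Mul(-1235, Mul(-36, Rational(1, 23)))) = Add(-1094, Mul(-1235, Rational(-36, 23))) = Add(-1094, Rational(44460, 23)) = Rational(19298, 23)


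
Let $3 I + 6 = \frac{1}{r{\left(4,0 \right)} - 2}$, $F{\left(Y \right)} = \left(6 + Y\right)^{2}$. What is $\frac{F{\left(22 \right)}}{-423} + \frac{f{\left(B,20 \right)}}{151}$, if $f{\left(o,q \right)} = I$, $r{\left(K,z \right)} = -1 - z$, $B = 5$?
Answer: $- \frac{13253}{7097} \approx -1.8674$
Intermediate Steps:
$I = - \frac{19}{9}$ ($I = -2 + \frac{1}{3 \left(\left(-1 - 0\right) - 2\right)} = -2 + \frac{1}{3 \left(\left(-1 + 0\right) - 2\right)} = -2 + \frac{1}{3 \left(-1 - 2\right)} = -2 + \frac{1}{3 \left(-3\right)} = -2 + \frac{1}{3} \left(- \frac{1}{3}\right) = -2 - \frac{1}{9} = - \frac{19}{9} \approx -2.1111$)
$f{\left(o,q \right)} = - \frac{19}{9}$
$\frac{F{\left(22 \right)}}{-423} + \frac{f{\left(B,20 \right)}}{151} = \frac{\left(6 + 22\right)^{2}}{-423} - \frac{19}{9 \cdot 151} = 28^{2} \left(- \frac{1}{423}\right) - \frac{19}{1359} = 784 \left(- \frac{1}{423}\right) - \frac{19}{1359} = - \frac{784}{423} - \frac{19}{1359} = - \frac{13253}{7097}$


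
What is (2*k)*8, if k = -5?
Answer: -80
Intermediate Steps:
(2*k)*8 = (2*(-5))*8 = -10*8 = -80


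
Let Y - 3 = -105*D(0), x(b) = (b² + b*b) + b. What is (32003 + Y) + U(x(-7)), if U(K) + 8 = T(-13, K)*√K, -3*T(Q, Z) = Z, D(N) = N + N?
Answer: 31998 - 91*√91/3 ≈ 31709.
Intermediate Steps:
D(N) = 2*N
T(Q, Z) = -Z/3
x(b) = b + 2*b² (x(b) = (b² + b²) + b = 2*b² + b = b + 2*b²)
U(K) = -8 - K^(3/2)/3 (U(K) = -8 + (-K/3)*√K = -8 - K^(3/2)/3)
Y = 3 (Y = 3 - 210*0 = 3 - 105*0 = 3 + 0 = 3)
(32003 + Y) + U(x(-7)) = (32003 + 3) + (-8 - 91*√91/3) = 32006 + (-8 - 91*√91/3) = 31998 - 91*√91/3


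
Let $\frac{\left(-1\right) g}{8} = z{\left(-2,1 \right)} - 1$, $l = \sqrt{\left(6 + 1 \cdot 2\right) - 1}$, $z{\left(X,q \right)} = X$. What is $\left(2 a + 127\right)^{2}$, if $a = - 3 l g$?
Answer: $161281 - 36576 \sqrt{7} \approx 64510.0$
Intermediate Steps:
$l = \sqrt{7}$ ($l = \sqrt{\left(6 + 2\right) - 1} = \sqrt{8 - 1} = \sqrt{7} \approx 2.6458$)
$g = 24$ ($g = - 8 \left(-2 - 1\right) = \left(-8\right) \left(-3\right) = 24$)
$a = - 72 \sqrt{7}$ ($a = - 3 \sqrt{7} \cdot 24 = - 72 \sqrt{7} \approx -190.49$)
$\left(2 a + 127\right)^{2} = \left(2 \left(- 72 \sqrt{7}\right) + 127\right)^{2} = \left(- 144 \sqrt{7} + 127\right)^{2} = \left(127 - 144 \sqrt{7}\right)^{2}$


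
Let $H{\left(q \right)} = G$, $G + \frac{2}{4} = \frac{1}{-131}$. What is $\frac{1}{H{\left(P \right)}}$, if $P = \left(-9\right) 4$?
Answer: $- \frac{262}{133} \approx -1.9699$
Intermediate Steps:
$P = -36$
$G = - \frac{133}{262}$ ($G = - \frac{1}{2} + \frac{1}{-131} = - \frac{1}{2} - \frac{1}{131} = - \frac{133}{262} \approx -0.50763$)
$H{\left(q \right)} = - \frac{133}{262}$
$\frac{1}{H{\left(P \right)}} = \frac{1}{- \frac{133}{262}} = - \frac{262}{133}$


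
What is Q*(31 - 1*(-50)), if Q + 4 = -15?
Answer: -1539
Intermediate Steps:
Q = -19 (Q = -4 - 15 = -19)
Q*(31 - 1*(-50)) = -19*(31 - 1*(-50)) = -19*(31 + 50) = -19*81 = -1539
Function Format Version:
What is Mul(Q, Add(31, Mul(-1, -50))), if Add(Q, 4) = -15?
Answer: -1539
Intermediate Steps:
Q = -19 (Q = Add(-4, -15) = -19)
Mul(Q, Add(31, Mul(-1, -50))) = Mul(-19, Add(31, Mul(-1, -50))) = Mul(-19, Add(31, 50)) = Mul(-19, 81) = -1539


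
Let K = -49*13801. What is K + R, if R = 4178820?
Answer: 3502571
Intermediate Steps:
K = -676249
K + R = -676249 + 4178820 = 3502571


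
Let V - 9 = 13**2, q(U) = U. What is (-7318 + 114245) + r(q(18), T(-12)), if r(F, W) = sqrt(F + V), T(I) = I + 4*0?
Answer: 106941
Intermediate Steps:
V = 178 (V = 9 + 13**2 = 9 + 169 = 178)
T(I) = I (T(I) = I + 0 = I)
r(F, W) = sqrt(178 + F) (r(F, W) = sqrt(F + 178) = sqrt(178 + F))
(-7318 + 114245) + r(q(18), T(-12)) = (-7318 + 114245) + sqrt(178 + 18) = 106927 + sqrt(196) = 106927 + 14 = 106941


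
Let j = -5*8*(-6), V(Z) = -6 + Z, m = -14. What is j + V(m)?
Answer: 220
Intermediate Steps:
j = 240 (j = -40*(-6) = 240)
j + V(m) = 240 + (-6 - 14) = 240 - 20 = 220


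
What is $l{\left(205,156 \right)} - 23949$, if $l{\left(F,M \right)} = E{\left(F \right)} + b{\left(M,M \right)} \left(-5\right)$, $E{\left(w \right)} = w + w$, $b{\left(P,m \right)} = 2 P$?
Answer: $-25099$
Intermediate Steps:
$E{\left(w \right)} = 2 w$
$l{\left(F,M \right)} = - 10 M + 2 F$ ($l{\left(F,M \right)} = 2 F + 2 M \left(-5\right) = 2 F - 10 M = - 10 M + 2 F$)
$l{\left(205,156 \right)} - 23949 = \left(\left(-10\right) 156 + 2 \cdot 205\right) - 23949 = \left(-1560 + 410\right) - 23949 = -1150 - 23949 = -25099$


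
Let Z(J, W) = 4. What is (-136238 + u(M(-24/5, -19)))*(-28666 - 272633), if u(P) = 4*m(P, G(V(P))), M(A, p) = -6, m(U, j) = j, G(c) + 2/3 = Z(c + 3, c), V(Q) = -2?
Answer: 41044355842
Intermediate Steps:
G(c) = 10/3 (G(c) = -⅔ + 4 = 10/3)
u(P) = 40/3 (u(P) = 4*(10/3) = 40/3)
(-136238 + u(M(-24/5, -19)))*(-28666 - 272633) = (-136238 + 40/3)*(-28666 - 272633) = -408674/3*(-301299) = 41044355842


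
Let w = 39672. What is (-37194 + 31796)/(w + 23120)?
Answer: -2699/31396 ≈ -0.085966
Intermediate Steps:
(-37194 + 31796)/(w + 23120) = (-37194 + 31796)/(39672 + 23120) = -5398/62792 = -5398*1/62792 = -2699/31396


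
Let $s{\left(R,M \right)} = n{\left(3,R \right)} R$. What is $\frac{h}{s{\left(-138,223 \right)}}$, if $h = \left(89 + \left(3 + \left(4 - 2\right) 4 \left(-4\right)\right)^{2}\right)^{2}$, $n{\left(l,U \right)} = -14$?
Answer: $\frac{72075}{161} \approx 447.67$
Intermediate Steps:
$s{\left(R,M \right)} = - 14 R$
$h = 864900$ ($h = \left(89 + \left(3 + 2 \left(-16\right)\right)^{2}\right)^{2} = \left(89 + \left(3 - 32\right)^{2}\right)^{2} = \left(89 + \left(-29\right)^{2}\right)^{2} = \left(89 + 841\right)^{2} = 930^{2} = 864900$)
$\frac{h}{s{\left(-138,223 \right)}} = \frac{864900}{\left(-14\right) \left(-138\right)} = \frac{864900}{1932} = 864900 \cdot \frac{1}{1932} = \frac{72075}{161}$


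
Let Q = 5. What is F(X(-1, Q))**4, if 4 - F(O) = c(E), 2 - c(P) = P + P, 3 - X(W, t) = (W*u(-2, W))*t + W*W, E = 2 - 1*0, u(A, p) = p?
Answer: 1296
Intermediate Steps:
E = 2 (E = 2 + 0 = 2)
X(W, t) = 3 - W**2 - t*W**2 (X(W, t) = 3 - ((W*W)*t + W*W) = 3 - (W**2*t + W**2) = 3 - (t*W**2 + W**2) = 3 - (W**2 + t*W**2) = 3 + (-W**2 - t*W**2) = 3 - W**2 - t*W**2)
c(P) = 2 - 2*P (c(P) = 2 - (P + P) = 2 - 2*P)
F(O) = 6 (F(O) = 4 - (2 - 2*2) = 4 - (2 - 4) = 4 - 1*(-2) = 4 + 2 = 6)
F(X(-1, Q))**4 = 6**4 = 1296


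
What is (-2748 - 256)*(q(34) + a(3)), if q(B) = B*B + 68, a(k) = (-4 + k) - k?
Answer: -3664880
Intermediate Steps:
a(k) = -4
q(B) = 68 + B**2 (q(B) = B**2 + 68 = 68 + B**2)
(-2748 - 256)*(q(34) + a(3)) = (-2748 - 256)*((68 + 34**2) - 4) = -3004*((68 + 1156) - 4) = -3004*(1224 - 4) = -3004*1220 = -3664880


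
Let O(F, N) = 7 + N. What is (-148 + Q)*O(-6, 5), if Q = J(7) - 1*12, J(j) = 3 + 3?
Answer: -1848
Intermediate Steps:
J(j) = 6
Q = -6 (Q = 6 - 1*12 = 6 - 12 = -6)
(-148 + Q)*O(-6, 5) = (-148 - 6)*(7 + 5) = -154*12 = -1848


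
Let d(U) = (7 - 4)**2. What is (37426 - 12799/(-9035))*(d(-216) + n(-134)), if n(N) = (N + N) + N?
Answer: -132895586637/9035 ≈ -1.4709e+7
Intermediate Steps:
d(U) = 9 (d(U) = 3**2 = 9)
n(N) = 3*N (n(N) = 2*N + N = 3*N)
(37426 - 12799/(-9035))*(d(-216) + n(-134)) = (37426 - 12799/(-9035))*(9 + 3*(-134)) = (37426 - 12799*(-1/9035))*(9 - 402) = (37426 + 12799/9035)*(-393) = (338156709/9035)*(-393) = -132895586637/9035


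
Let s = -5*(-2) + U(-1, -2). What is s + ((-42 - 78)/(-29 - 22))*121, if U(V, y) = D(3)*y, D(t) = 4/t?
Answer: 14894/51 ≈ 292.04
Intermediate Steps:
U(V, y) = 4*y/3 (U(V, y) = (4/3)*y = (4*(⅓))*y = 4*y/3)
s = 22/3 (s = -5*(-2) + (4/3)*(-2) = 10 - 8/3 = 22/3 ≈ 7.3333)
s + ((-42 - 78)/(-29 - 22))*121 = 22/3 + ((-42 - 78)/(-29 - 22))*121 = 22/3 - 120/(-51)*121 = 22/3 - 120*(-1/51)*121 = 22/3 + (40/17)*121 = 22/3 + 4840/17 = 14894/51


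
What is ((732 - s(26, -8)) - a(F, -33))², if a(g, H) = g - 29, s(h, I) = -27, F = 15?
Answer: 597529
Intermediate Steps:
a(g, H) = -29 + g
((732 - s(26, -8)) - a(F, -33))² = ((732 - 1*(-27)) - (-29 + 15))² = ((732 + 27) - 1*(-14))² = (759 + 14)² = 773² = 597529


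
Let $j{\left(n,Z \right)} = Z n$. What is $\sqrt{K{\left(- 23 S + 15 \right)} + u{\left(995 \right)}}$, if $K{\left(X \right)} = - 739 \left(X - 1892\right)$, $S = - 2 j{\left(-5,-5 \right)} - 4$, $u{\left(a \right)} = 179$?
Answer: $2 \sqrt{117361} \approx 685.16$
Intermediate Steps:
$S = -54$ ($S = - 2 \left(\left(-5\right) \left(-5\right)\right) - 4 = \left(-2\right) 25 - 4 = -50 - 4 = -54$)
$K{\left(X \right)} = 1398188 - 739 X$ ($K{\left(X \right)} = - 739 \left(-1892 + X\right) = 1398188 - 739 X$)
$\sqrt{K{\left(- 23 S + 15 \right)} + u{\left(995 \right)}} = \sqrt{\left(1398188 - 739 \left(\left(-23\right) \left(-54\right) + 15\right)\right) + 179} = \sqrt{\left(1398188 - 739 \left(1242 + 15\right)\right) + 179} = \sqrt{\left(1398188 - 928923\right) + 179} = \sqrt{469265 + 179} = \sqrt{469444} = 2 \sqrt{117361}$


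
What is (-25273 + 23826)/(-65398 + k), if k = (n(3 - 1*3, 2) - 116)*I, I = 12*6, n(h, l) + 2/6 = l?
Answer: 1447/73630 ≈ 0.019652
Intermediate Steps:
n(h, l) = -⅓ + l
I = 72
k = -8232 (k = ((-⅓ + 2) - 116)*72 = (5/3 - 116)*72 = -343/3*72 = -8232)
(-25273 + 23826)/(-65398 + k) = (-25273 + 23826)/(-65398 - 8232) = -1447/(-73630) = -1447*(-1/73630) = 1447/73630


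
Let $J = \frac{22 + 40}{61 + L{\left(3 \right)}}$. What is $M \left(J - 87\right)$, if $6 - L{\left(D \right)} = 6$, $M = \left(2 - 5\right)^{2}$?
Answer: $- \frac{47205}{61} \approx -773.85$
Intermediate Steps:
$M = 9$ ($M = \left(-3\right)^{2} = 9$)
$L{\left(D \right)} = 0$ ($L{\left(D \right)} = 6 - 6 = 0$)
$J = \frac{62}{61}$ ($J = \frac{22 + 40}{61 + 0} = \frac{62}{61} \approx 1.0164$)
$M \left(J - 87\right) = 9 \left(\frac{62}{61} - 87\right) = 9 \left(- \frac{5245}{61}\right) = - \frac{47205}{61}$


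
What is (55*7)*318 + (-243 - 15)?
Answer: 122172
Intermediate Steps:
(55*7)*318 + (-243 - 15) = 385*318 - 258 = 122430 - 258 = 122172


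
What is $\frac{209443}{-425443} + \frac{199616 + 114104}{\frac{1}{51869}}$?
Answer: $\frac{6922954286597797}{425443} \approx 1.6272 \cdot 10^{10}$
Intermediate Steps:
$\frac{209443}{-425443} + \frac{199616 + 114104}{\frac{1}{51869}} = 209443 \left(- \frac{1}{425443}\right) + 313720 \frac{1}{\frac{1}{51869}} = - \frac{209443}{425443} + 313720 \cdot 51869 = - \frac{209443}{425443} + 16272342680 = \frac{6922954286597797}{425443}$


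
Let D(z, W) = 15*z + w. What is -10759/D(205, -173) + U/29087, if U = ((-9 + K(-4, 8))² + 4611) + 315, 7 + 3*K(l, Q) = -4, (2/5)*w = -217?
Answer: -5401181024/1325930895 ≈ -4.0735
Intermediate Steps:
w = -1085/2 (w = (5/2)*(-217) = -1085/2 ≈ -542.50)
K(l, Q) = -11/3 (K(l, Q) = -7/3 + (⅓)*(-4) = -7/3 - 4/3 = -11/3)
D(z, W) = -1085/2 + 15*z (D(z, W) = 15*z - 1085/2 = -1085/2 + 15*z)
U = 45778/9 (U = ((-9 - 11/3)² + 4611) + 315 = ((-38/3)² + 4611) + 315 = (1444/9 + 4611) + 315 = 42943/9 + 315 = 45778/9 ≈ 5086.4)
-10759/D(205, -173) + U/29087 = -10759/(-1085/2 + 15*205) + (45778/9)/29087 = -10759/(-1085/2 + 3075) + (45778/9)*(1/29087) = -10759/5065/2 + 45778/261783 = -10759*2/5065 + 45778/261783 = -21518/5065 + 45778/261783 = -5401181024/1325930895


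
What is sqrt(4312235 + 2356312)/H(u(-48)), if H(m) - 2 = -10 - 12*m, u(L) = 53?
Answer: -sqrt(6668547)/644 ≈ -4.0099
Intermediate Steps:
H(m) = -8 - 12*m (H(m) = 2 + (-10 - 12*m) = -8 - 12*m)
sqrt(4312235 + 2356312)/H(u(-48)) = sqrt(4312235 + 2356312)/(-8 - 12*53) = sqrt(6668547)/(-8 - 636) = sqrt(6668547)/(-644) = sqrt(6668547)*(-1/644) = -sqrt(6668547)/644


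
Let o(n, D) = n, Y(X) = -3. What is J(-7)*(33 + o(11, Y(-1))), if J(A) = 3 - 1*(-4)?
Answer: 308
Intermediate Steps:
J(A) = 7 (J(A) = 3 + 4 = 7)
J(-7)*(33 + o(11, Y(-1))) = 7*(33 + 11) = 7*44 = 308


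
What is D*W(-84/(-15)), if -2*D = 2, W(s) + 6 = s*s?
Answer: -634/25 ≈ -25.360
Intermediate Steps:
W(s) = -6 + s² (W(s) = -6 + s*s = -6 + s²)
D = -1 (D = -½*2 = -1)
D*W(-84/(-15)) = -(-6 + (-84/(-15))²) = -(-6 + (-84*(-1/15))²) = -(-6 + (28/5)²) = -(-6 + 784/25) = -1*634/25 = -634/25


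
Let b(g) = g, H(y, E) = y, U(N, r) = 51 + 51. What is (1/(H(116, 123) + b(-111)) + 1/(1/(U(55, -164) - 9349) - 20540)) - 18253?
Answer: -17334080129819/949666905 ≈ -18253.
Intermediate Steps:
U(N, r) = 102
(1/(H(116, 123) + b(-111)) + 1/(1/(U(55, -164) - 9349) - 20540)) - 18253 = (1/(116 - 111) + 1/(1/(102 - 9349) - 20540)) - 18253 = (1/5 + 1/(1/(-9247) - 20540)) - 18253 = (⅕ + 1/(-1/9247 - 20540)) - 18253 = (⅕ + 1/(-189933381/9247)) - 18253 = (⅕ - 9247/189933381) - 18253 = 189887146/949666905 - 18253 = -17334080129819/949666905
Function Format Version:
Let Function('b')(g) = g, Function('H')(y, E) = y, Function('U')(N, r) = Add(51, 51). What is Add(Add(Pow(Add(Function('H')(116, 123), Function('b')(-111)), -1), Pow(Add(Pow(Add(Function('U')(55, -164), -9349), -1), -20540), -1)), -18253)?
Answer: Rational(-17334080129819, 949666905) ≈ -18253.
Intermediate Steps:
Function('U')(N, r) = 102
Add(Add(Pow(Add(Function('H')(116, 123), Function('b')(-111)), -1), Pow(Add(Pow(Add(Function('U')(55, -164), -9349), -1), -20540), -1)), -18253) = Add(Add(Pow(Add(116, -111), -1), Pow(Add(Pow(Add(102, -9349), -1), -20540), -1)), -18253) = Add(Add(Pow(5, -1), Pow(Add(Pow(-9247, -1), -20540), -1)), -18253) = Add(Add(Rational(1, 5), Pow(Add(Rational(-1, 9247), -20540), -1)), -18253) = Add(Add(Rational(1, 5), Pow(Rational(-189933381, 9247), -1)), -18253) = Add(Add(Rational(1, 5), Rational(-9247, 189933381)), -18253) = Add(Rational(189887146, 949666905), -18253) = Rational(-17334080129819, 949666905)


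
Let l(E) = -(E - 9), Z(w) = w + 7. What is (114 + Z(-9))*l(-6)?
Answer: 1680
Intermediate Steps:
Z(w) = 7 + w
l(E) = 9 - E (l(E) = -(-9 + E) = 9 - E)
(114 + Z(-9))*l(-6) = (114 + (7 - 9))*(9 - 1*(-6)) = (114 - 2)*(9 + 6) = 112*15 = 1680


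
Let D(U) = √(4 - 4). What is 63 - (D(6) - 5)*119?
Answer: 658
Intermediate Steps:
D(U) = 0 (D(U) = √0 = 0)
63 - (D(6) - 5)*119 = 63 - (0 - 5)*119 = 63 - 1*(-5)*119 = 63 + 5*119 = 63 + 595 = 658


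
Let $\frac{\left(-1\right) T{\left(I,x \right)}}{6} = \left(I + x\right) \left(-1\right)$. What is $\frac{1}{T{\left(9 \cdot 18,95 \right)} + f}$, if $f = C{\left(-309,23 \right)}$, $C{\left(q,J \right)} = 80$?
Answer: $\frac{1}{1622} \approx 0.00061652$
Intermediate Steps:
$f = 80$
$T{\left(I,x \right)} = 6 I + 6 x$ ($T{\left(I,x \right)} = - 6 \left(I + x\right) \left(-1\right) = - 6 \left(- I - x\right) = 6 I + 6 x$)
$\frac{1}{T{\left(9 \cdot 18,95 \right)} + f} = \frac{1}{\left(6 \cdot 9 \cdot 18 + 6 \cdot 95\right) + 80} = \frac{1}{\left(6 \cdot 162 + 570\right) + 80} = \frac{1}{\left(972 + 570\right) + 80} = \frac{1}{1542 + 80} = \frac{1}{1622}$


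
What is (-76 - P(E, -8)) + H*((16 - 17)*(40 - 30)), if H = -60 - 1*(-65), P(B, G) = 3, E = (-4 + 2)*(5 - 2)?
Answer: -129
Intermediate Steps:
E = -6 (E = -2*3 = -6)
H = 5 (H = -60 + 65 = 5)
(-76 - P(E, -8)) + H*((16 - 17)*(40 - 30)) = (-76 - 1*3) + 5*((16 - 17)*(40 - 30)) = (-76 - 3) + 5*(-1*10) = -79 + 5*(-10) = -79 - 50 = -129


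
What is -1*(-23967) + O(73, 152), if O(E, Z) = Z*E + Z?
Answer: 35215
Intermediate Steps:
O(E, Z) = Z + E*Z (O(E, Z) = E*Z + Z = Z + E*Z)
-1*(-23967) + O(73, 152) = -1*(-23967) + 152*(1 + 73) = 23967 + 152*74 = 23967 + 11248 = 35215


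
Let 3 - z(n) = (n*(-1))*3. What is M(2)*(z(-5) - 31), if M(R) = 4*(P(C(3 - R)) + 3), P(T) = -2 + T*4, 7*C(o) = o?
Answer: -1892/7 ≈ -270.29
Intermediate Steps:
C(o) = o/7
z(n) = 3 + 3*n (z(n) = 3 - n*(-1)*3 = 3 - (-n)*3 = 3 - (-3)*n = 3 + 3*n)
P(T) = -2 + 4*T
M(R) = 76/7 - 16*R/7 (M(R) = 4*((-2 + 4*((3 - R)/7)) + 3) = 4*((-2 + 4*(3/7 - R/7)) + 3) = 4*((-2 + (12/7 - 4*R/7)) + 3) = 4*((-2/7 - 4*R/7) + 3) = 4*(19/7 - 4*R/7) = 76/7 - 16*R/7)
M(2)*(z(-5) - 31) = (76/7 - 16/7*2)*((3 + 3*(-5)) - 31) = (76/7 - 32/7)*((3 - 15) - 31) = 44*(-12 - 31)/7 = (44/7)*(-43) = -1892/7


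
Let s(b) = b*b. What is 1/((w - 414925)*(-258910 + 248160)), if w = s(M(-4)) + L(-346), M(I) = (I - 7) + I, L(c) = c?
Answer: 1/4461744500 ≈ 2.2413e-10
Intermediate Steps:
M(I) = -7 + 2*I (M(I) = (-7 + I) + I = -7 + 2*I)
s(b) = b²
w = -121 (w = (-7 + 2*(-4))² - 346 = (-7 - 8)² - 346 = (-15)² - 346 = 225 - 346 = -121)
1/((w - 414925)*(-258910 + 248160)) = 1/((-121 - 414925)*(-258910 + 248160)) = 1/(-415046*(-10750)) = 1/4461744500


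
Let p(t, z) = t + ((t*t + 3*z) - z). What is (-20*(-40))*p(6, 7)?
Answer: 44800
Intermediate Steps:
p(t, z) = t + t² + 2*z (p(t, z) = t + ((t² + 3*z) - z) = t + (t² + 2*z) = t + t² + 2*z)
(-20*(-40))*p(6, 7) = (-20*(-40))*(6 + 6² + 2*7) = 800*(6 + 36 + 14) = 800*56 = 44800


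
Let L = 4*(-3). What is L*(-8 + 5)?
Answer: 36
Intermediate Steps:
L = -12
L*(-8 + 5) = -12*(-8 + 5) = -12*(-3) = 36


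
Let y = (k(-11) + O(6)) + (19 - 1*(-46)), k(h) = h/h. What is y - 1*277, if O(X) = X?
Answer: -205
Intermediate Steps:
k(h) = 1
y = 72 (y = (1 + 6) + (19 - 1*(-46)) = 7 + (19 + 46) = 7 + 65 = 72)
y - 1*277 = 72 - 1*277 = 72 - 277 = -205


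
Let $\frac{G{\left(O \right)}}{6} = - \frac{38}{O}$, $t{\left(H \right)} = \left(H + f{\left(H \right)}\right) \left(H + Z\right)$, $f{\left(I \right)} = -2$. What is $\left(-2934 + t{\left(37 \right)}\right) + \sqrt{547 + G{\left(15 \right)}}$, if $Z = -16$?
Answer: $-2199 + \frac{\sqrt{13295}}{5} \approx -2175.9$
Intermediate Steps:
$t{\left(H \right)} = \left(-16 + H\right) \left(-2 + H\right)$ ($t{\left(H \right)} = \left(H - 2\right) \left(H - 16\right) = \left(-2 + H\right) \left(-16 + H\right) = \left(-16 + H\right) \left(-2 + H\right)$)
$G{\left(O \right)} = - \frac{228}{O}$ ($G{\left(O \right)} = 6 \left(- \frac{38}{O}\right) = - \frac{228}{O}$)
$\left(-2934 + t{\left(37 \right)}\right) + \sqrt{547 + G{\left(15 \right)}} = \left(-2934 + \left(32 + 37^{2} - 666\right)\right) + \sqrt{547 - \frac{228}{15}} = \left(-2934 + \left(32 + 1369 - 666\right)\right) + \sqrt{547 - \frac{76}{5}} = \left(-2934 + 735\right) + \sqrt{547 - \frac{76}{5}} = -2199 + \sqrt{\frac{2659}{5}} = -2199 + \frac{\sqrt{13295}}{5}$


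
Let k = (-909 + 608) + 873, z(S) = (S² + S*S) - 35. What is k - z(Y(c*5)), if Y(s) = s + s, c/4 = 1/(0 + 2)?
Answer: -193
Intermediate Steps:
c = 2 (c = 4/(0 + 2) = 4/2 = 4*(½) = 2)
Y(s) = 2*s
z(S) = -35 + 2*S² (z(S) = (S² + S²) - 35 = 2*S² - 35 = -35 + 2*S²)
k = 572 (k = -301 + 873 = 572)
k - z(Y(c*5)) = 572 - (-35 + 2*(2*(2*5))²) = 572 - (-35 + 2*(2*10)²) = 572 - (-35 + 2*20²) = 572 - (-35 + 2*400) = 572 - (-35 + 800) = 572 - 1*765 = 572 - 765 = -193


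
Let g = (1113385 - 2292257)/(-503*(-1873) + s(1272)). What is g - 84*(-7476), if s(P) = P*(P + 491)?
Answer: 1999911206648/3184655 ≈ 6.2798e+5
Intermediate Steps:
s(P) = P*(491 + P)
g = -1178872/3184655 (g = (1113385 - 2292257)/(-503*(-1873) + 1272*(491 + 1272)) = -1178872/(942119 + 1272*1763) = -1178872/(942119 + 2242536) = -1178872/3184655 ≈ -0.37017)
g - 84*(-7476) = -1178872/3184655 - 84*(-7476) = -1178872/3184655 - 1*(-627984) = -1178872/3184655 + 627984 = 1999911206648/3184655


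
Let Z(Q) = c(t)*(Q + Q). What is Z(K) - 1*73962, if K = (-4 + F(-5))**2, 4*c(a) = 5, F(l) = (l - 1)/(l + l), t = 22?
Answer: -739331/10 ≈ -73933.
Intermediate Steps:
F(l) = (-1 + l)/(2*l) (F(l) = (-1 + l)/((2*l)) = (-1 + l)*(1/(2*l)) = (-1 + l)/(2*l))
c(a) = 5/4 (c(a) = (1/4)*5 = 5/4)
K = 289/25 (K = (-4 + (1/2)*(-1 - 5)/(-5))**2 = (-4 + (1/2)*(-1/5)*(-6))**2 = (-4 + 3/5)**2 = (-17/5)**2 = 289/25 ≈ 11.560)
Z(Q) = 5*Q/2 (Z(Q) = 5*(Q + Q)/4 = 5*(2*Q)/4 = 5*Q/2)
Z(K) - 1*73962 = (5/2)*(289/25) - 1*73962 = 289/10 - 73962 = -739331/10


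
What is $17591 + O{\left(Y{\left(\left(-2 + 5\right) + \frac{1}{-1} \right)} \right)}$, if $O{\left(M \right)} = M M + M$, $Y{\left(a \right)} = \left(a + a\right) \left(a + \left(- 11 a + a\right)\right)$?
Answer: $22703$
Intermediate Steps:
$Y{\left(a \right)} = - 18 a^{2}$ ($Y{\left(a \right)} = 2 a \left(a - 10 a\right) = 2 a \left(- 9 a\right) = - 18 a^{2}$)
$O{\left(M \right)} = M + M^{2}$ ($O{\left(M \right)} = M^{2} + M = M + M^{2}$)
$17591 + O{\left(Y{\left(\left(-2 + 5\right) + \frac{1}{-1} \right)} \right)} = 17591 + - 18 \left(\left(-2 + 5\right) + \frac{1}{-1}\right)^{2} \left(1 - 18 \left(\left(-2 + 5\right) + \frac{1}{-1}\right)^{2}\right) = 17591 + - 18 \left(3 - 1\right)^{2} \left(1 - 18 \left(3 - 1\right)^{2}\right) = 17591 + - 18 \cdot 2^{2} \left(1 - 18 \cdot 2^{2}\right) = 17591 + \left(-18\right) 4 \left(1 - 72\right) = 17591 - 72 \left(1 - 72\right) = 17591 - -5112 = 17591 + 5112 = 22703$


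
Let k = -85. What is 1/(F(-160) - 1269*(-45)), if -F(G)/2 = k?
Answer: 1/57275 ≈ 1.7460e-5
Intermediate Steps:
F(G) = 170 (F(G) = -2*(-85) = 170)
1/(F(-160) - 1269*(-45)) = 1/(170 - 1269*(-45)) = 1/(170 + 57105) = 1/57275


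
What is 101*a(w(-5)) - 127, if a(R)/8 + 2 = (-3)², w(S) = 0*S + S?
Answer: 5529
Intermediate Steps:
w(S) = S (w(S) = 0 + S = S)
a(R) = 56 (a(R) = -16 + 8*(-3)² = -16 + 8*9 = -16 + 72 = 56)
101*a(w(-5)) - 127 = 101*56 - 127 = 5656 - 127 = 5529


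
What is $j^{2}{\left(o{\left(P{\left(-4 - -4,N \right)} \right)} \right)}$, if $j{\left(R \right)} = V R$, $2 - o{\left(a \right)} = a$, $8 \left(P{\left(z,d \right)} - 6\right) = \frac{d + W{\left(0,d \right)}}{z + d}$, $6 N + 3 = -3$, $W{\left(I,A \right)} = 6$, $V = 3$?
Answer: $\frac{6561}{64} \approx 102.52$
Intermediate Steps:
$N = -1$ ($N = - \frac{1}{2} + \frac{1}{6} \left(-3\right) = - \frac{1}{2} - \frac{1}{2} = -1$)
$P{\left(z,d \right)} = 6 + \frac{6 + d}{8 \left(d + z\right)}$ ($P{\left(z,d \right)} = 6 + \frac{\left(d + 6\right) \frac{1}{z + d}}{8} = 6 + \frac{\left(6 + d\right) \frac{1}{d + z}}{8} = 6 + \frac{\frac{1}{d + z} \left(6 + d\right)}{8} = 6 + \frac{6 + d}{8 \left(d + z\right)}$)
$o{\left(a \right)} = 2 - a$
$j{\left(R \right)} = 3 R$
$j^{2}{\left(o{\left(P{\left(-4 - -4,N \right)} \right)} \right)} = \left(3 \left(2 - \frac{6 + 48 \left(-4 - -4\right) + 49 \left(-1\right)}{8 \left(-1 - 0\right)}\right)\right)^{2} = \left(3 \left(2 - \frac{6 + 48 \left(-4 + 4\right) - 49}{8 \left(-1 + \left(-4 + 4\right)\right)}\right)\right)^{2} = \left(3 \left(2 - \frac{6 + 48 \cdot 0 - 49}{8 \left(-1 + 0\right)}\right)\right)^{2} = \left(3 \left(2 - \frac{6 + 0 - 49}{8 \left(-1\right)}\right)\right)^{2} = \left(3 \left(2 - \frac{1}{8} \left(-1\right) \left(-43\right)\right)\right)^{2} = \left(3 \left(2 - \frac{43}{8}\right)\right)^{2} = \left(3 \left(- \frac{27}{8}\right)\right)^{2} = \left(- \frac{81}{8}\right)^{2} = \frac{6561}{64}$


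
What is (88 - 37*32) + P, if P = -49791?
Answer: -50887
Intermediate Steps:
(88 - 37*32) + P = (88 - 37*32) - 49791 = (88 - 1184) - 49791 = -1096 - 49791 = -50887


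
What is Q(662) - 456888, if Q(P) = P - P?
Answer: -456888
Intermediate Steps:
Q(P) = 0
Q(662) - 456888 = 0 - 456888 = -456888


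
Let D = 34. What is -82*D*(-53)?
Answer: 147764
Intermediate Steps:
-82*D*(-53) = -82*34*(-53) = -2788*(-53) = 147764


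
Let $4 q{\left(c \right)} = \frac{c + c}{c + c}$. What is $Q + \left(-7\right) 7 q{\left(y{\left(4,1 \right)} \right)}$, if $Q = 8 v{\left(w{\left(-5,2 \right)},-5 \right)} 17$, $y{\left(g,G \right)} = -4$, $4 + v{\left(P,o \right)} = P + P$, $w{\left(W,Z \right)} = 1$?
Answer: $- \frac{1137}{4} \approx -284.25$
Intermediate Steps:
$v{\left(P,o \right)} = -4 + 2 P$ ($v{\left(P,o \right)} = -4 + \left(P + P\right) = -4 + 2 P$)
$q{\left(c \right)} = \frac{1}{4}$ ($q{\left(c \right)} = \frac{\left(c + c\right) \frac{1}{c + c}}{4} = \frac{2 c \frac{1}{2 c}}{4} = \frac{1}{4} \cdot 1 = \frac{1}{4}$)
$Q = -272$ ($Q = 8 \left(-4 + 2 \cdot 1\right) 17 = 8 \left(-4 + 2\right) 17 = 8 \left(-2\right) 17 = \left(-16\right) 17 = -272$)
$Q + \left(-7\right) 7 q{\left(y{\left(4,1 \right)} \right)} = -272 + \left(-7\right) 7 \cdot \frac{1}{4} = -272 - \frac{49}{4} = - \frac{1137}{4}$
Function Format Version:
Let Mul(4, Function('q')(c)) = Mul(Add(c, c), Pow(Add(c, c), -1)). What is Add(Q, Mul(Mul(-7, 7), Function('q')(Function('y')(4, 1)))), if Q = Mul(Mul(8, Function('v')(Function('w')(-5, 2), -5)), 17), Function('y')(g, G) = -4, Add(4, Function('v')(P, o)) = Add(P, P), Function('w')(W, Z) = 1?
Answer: Rational(-1137, 4) ≈ -284.25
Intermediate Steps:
Function('v')(P, o) = Add(-4, Mul(2, P)) (Function('v')(P, o) = Add(-4, Add(P, P)) = Add(-4, Mul(2, P)))
Function('q')(c) = Rational(1, 4) (Function('q')(c) = Mul(Rational(1, 4), Mul(Add(c, c), Pow(Add(c, c), -1))) = Mul(Rational(1, 4), Mul(Mul(2, c), Pow(Mul(2, c), -1))) = Mul(Rational(1, 4), Mul(Mul(2, c), Mul(Rational(1, 2), Pow(c, -1)))) = Mul(Rational(1, 4), 1) = Rational(1, 4))
Q = -272 (Q = Mul(Mul(8, Add(-4, Mul(2, 1))), 17) = Mul(Mul(8, Add(-4, 2)), 17) = Mul(Mul(8, -2), 17) = Mul(-16, 17) = -272)
Add(Q, Mul(Mul(-7, 7), Function('q')(Function('y')(4, 1)))) = Add(-272, Mul(Mul(-7, 7), Rational(1, 4))) = Add(-272, Mul(-49, Rational(1, 4))) = Add(-272, Rational(-49, 4)) = Rational(-1137, 4)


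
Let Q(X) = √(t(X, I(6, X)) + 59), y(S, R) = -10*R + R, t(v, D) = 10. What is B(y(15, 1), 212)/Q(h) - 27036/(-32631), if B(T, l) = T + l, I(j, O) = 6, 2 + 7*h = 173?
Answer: 9012/10877 + 203*√69/69 ≈ 25.267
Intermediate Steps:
h = 171/7 (h = -2/7 + (⅐)*173 = -2/7 + 173/7 = 171/7 ≈ 24.429)
y(S, R) = -9*R
Q(X) = √69 (Q(X) = √(10 + 59) = √69)
B(y(15, 1), 212)/Q(h) - 27036/(-32631) = (-9*1 + 212)/(√69) - 27036/(-32631) = (-9 + 212)*(√69/69) - 27036*(-1/32631) = 203*(√69/69) + 9012/10877 = 203*√69/69 + 9012/10877 = 9012/10877 + 203*√69/69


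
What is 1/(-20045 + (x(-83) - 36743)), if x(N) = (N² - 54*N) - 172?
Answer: -1/45589 ≈ -2.1935e-5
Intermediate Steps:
x(N) = -172 + N² - 54*N
1/(-20045 + (x(-83) - 36743)) = 1/(-20045 + ((-172 + (-83)² - 54*(-83)) - 36743)) = 1/(-20045 + ((-172 + 6889 + 4482) - 36743)) = 1/(-20045 + (11199 - 36743)) = 1/(-20045 - 25544) = 1/(-45589) = -1/45589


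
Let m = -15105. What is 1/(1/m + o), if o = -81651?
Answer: -15105/1233338356 ≈ -1.2247e-5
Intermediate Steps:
1/(1/m + o) = 1/(1/(-15105) - 81651) = 1/(-1/15105 - 81651) = 1/(-1233338356/15105) = -15105/1233338356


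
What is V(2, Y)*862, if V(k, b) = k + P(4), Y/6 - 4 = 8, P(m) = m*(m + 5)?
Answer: 32756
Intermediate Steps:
P(m) = m*(5 + m)
Y = 72 (Y = 24 + 6*8 = 24 + 48 = 72)
V(k, b) = 36 + k (V(k, b) = k + 4*(5 + 4) = k + 4*9 = k + 36 = 36 + k)
V(2, Y)*862 = (36 + 2)*862 = 38*862 = 32756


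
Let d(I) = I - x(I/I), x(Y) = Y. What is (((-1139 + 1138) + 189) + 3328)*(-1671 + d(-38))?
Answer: -6012360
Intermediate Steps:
d(I) = -1 + I (d(I) = I - I/I = I - 1*1 = I - 1 = -1 + I)
(((-1139 + 1138) + 189) + 3328)*(-1671 + d(-38)) = (((-1139 + 1138) + 189) + 3328)*(-1671 + (-1 - 38)) = ((-1 + 189) + 3328)*(-1671 - 39) = (188 + 3328)*(-1710) = 3516*(-1710) = -6012360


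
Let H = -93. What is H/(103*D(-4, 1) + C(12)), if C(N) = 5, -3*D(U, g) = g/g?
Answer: 279/88 ≈ 3.1705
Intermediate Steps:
D(U, g) = -1/3 (D(U, g) = -g/(3*g) = -1/3*1 = -1/3)
H/(103*D(-4, 1) + C(12)) = -93/(103*(-1/3) + 5) = -93/(-103/3 + 5) = -93/(-88/3) = -93*(-3/88) = 279/88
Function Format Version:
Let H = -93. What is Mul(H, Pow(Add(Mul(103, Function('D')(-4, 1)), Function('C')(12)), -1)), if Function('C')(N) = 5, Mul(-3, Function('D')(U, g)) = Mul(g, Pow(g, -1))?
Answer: Rational(279, 88) ≈ 3.1705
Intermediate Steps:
Function('D')(U, g) = Rational(-1, 3) (Function('D')(U, g) = Mul(Rational(-1, 3), Mul(g, Pow(g, -1))) = Mul(Rational(-1, 3), 1) = Rational(-1, 3))
Mul(H, Pow(Add(Mul(103, Function('D')(-4, 1)), Function('C')(12)), -1)) = Mul(-93, Pow(Add(Mul(103, Rational(-1, 3)), 5), -1)) = Mul(-93, Pow(Add(Rational(-103, 3), 5), -1)) = Mul(-93, Pow(Rational(-88, 3), -1)) = Mul(-93, Rational(-3, 88)) = Rational(279, 88)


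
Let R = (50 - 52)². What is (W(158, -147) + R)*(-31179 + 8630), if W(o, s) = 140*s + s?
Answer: 467282927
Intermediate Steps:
W(o, s) = 141*s
R = 4 (R = (-2)² = 4)
(W(158, -147) + R)*(-31179 + 8630) = (141*(-147) + 4)*(-31179 + 8630) = (-20727 + 4)*(-22549) = -20723*(-22549) = 467282927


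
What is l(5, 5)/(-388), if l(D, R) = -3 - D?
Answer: 2/97 ≈ 0.020619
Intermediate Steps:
l(5, 5)/(-388) = (-3 - 1*5)/(-388) = (-3 - 5)*(-1/388) = -8*(-1/388) = 2/97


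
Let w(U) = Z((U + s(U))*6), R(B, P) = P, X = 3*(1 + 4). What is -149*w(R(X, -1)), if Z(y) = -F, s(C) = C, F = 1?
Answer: 149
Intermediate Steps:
X = 15 (X = 3*5 = 15)
Z(y) = -1 (Z(y) = -1*1 = -1)
w(U) = -1
-149*w(R(X, -1)) = -149*(-1) = 149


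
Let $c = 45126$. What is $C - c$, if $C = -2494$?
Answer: $-47620$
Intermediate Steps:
$C - c = -2494 - 45126 = -47620$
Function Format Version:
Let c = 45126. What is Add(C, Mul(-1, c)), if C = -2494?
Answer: -47620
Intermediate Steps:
Add(C, Mul(-1, c)) = Add(-2494, Mul(-1, 45126)) = Add(-2494, -45126) = -47620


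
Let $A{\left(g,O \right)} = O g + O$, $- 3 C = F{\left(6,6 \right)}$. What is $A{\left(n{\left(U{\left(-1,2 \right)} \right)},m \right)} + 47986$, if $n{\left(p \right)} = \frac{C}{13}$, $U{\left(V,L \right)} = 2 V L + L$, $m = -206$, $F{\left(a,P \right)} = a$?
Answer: $\frac{621552}{13} \approx 47812.0$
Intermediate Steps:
$C = -2$ ($C = \left(- \frac{1}{3}\right) 6 = -2$)
$U{\left(V,L \right)} = L + 2 L V$ ($U{\left(V,L \right)} = 2 L V + L = L + 2 L V$)
$n{\left(p \right)} = - \frac{2}{13}$
$A{\left(g,O \right)} = O + O g$
$A{\left(n{\left(U{\left(-1,2 \right)} \right)},m \right)} + 47986 = - 206 \left(1 - \frac{2}{13}\right) + 47986 = \left(-206\right) \frac{11}{13} + 47986 = - \frac{2266}{13} + 47986 = \frac{621552}{13}$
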